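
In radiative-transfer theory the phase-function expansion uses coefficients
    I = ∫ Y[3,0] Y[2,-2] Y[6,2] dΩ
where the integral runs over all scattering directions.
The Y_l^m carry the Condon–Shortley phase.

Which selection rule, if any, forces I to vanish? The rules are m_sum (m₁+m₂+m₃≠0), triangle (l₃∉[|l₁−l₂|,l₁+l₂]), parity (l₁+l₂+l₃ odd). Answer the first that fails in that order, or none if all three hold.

triangle

azimuthal sum: 0 − 2 + 2 = 0  ✓
1 ≤ 6 ≤ 5 (triangle on l)  ✗
L = 3 + 2 + 6 = 11 (odd)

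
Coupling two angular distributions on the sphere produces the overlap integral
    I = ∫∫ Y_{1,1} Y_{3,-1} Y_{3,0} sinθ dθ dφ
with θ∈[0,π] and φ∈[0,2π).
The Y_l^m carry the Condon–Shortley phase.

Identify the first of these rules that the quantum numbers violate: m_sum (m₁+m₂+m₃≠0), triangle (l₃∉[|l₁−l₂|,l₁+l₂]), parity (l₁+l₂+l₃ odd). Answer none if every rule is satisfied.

parity

azimuthal sum: 1 − 1 + 0 = 0  ✓
2 ≤ 3 ≤ 4 (triangle on l)  ✓
L = 1 + 3 + 3 = 7 (odd)  ✗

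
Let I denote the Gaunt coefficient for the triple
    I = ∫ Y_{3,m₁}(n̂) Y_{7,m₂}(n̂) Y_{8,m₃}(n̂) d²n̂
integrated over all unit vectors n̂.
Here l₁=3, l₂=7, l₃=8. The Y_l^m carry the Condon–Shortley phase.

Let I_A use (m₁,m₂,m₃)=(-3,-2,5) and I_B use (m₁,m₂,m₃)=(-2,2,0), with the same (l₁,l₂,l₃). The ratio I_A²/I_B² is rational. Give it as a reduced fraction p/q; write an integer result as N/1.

325/231

l's match ⇒ only the (l;m) 3-j factors differ between A and B.
A: triangle coeff Δ(3,7,8) = 1/5290740; Σ_t [2,2]: t=2:+1/104509440 = 1/104509440; (3j)²=275/13566 [(3 7 8; -3 -2 5)], sign=-1
B: triangle coeff Δ(3,7,8) = 1/5290740; Σ_t [1,2]: t=1:−1/23224320 t=2:+1/7257600 = 11/116121600; (3j)²=121/8398 [(3 7 8; -2 2 0)], sign=+1
I_A²/I_B² = (275/13566)/(121/8398) = 325/231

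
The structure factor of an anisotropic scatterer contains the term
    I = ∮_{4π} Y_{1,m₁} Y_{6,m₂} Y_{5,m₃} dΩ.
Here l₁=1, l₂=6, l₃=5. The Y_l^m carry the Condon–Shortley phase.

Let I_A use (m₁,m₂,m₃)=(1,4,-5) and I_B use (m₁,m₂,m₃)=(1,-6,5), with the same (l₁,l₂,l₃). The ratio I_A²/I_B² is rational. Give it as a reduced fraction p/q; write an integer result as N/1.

Shared (l₁,l₂,l₃)=(1,6,5): N and (l;000)² cancel in I_A²/I_B².
A: Δ = 2!·0!·10!/13! = 1/858; Racah Σ t=0..0: t=0:+1/7257600 = 1/7257600; ⇒ 3j(1 6 5; 1 4 -5)² = 1/858, sgn +1
B: Δ = 2!·0!·10!/13! = 1/858; Racah Σ t=0..0: t=0:+1/7257600 = 1/7257600; ⇒ 3j(1 6 5; 1 -6 5)² = 1/13, sgn +1
I_A²/I_B² = (1/858)/(1/13) = 1/66

1/66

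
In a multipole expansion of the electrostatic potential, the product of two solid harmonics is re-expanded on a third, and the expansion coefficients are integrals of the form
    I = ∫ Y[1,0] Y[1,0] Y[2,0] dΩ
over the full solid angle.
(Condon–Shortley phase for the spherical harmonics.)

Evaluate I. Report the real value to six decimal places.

Checks pass: Σm=0; 4 even; l₃=2∈[0,2].
(2·1+1)(2·1+1)(2·2+1) = 45
Δ: 0! 2! 2! / 5! → 1/30
sum: t=0:+1/1 = 1/1
3j²(1 1 2; 0 0 0) = Δ·Π!·Σ² = 2/15  (sign +1)
(m-triple is (0,0,0) — same symbol as above.)
combine: 4πI² = 45·2/15·2/15 = 4/5
take √, sign +1: I = 0.25231325

0.252313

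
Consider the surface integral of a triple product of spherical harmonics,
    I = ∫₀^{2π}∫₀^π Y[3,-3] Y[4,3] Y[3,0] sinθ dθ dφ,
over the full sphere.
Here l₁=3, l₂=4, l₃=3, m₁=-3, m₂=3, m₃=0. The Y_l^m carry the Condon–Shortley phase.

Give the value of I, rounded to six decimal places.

0.203551

m-sum 0 ✓  L=10 even ✓  1≤3≤7 ✓
Π(2lᵢ+1) = 7×9×7 = 441
triangle coeff Δ(3,4,3) = 1/34650
Σ_t [1,3]: t=1:−1/72 t=2:+1/16 t=3:−1/72 = 5/144
(3j)²=2/77 [(3 4 3; 0 0 0)], sign=-1
Σ_t [4,4]: t=4:+1/288 = 1/288
(3j)²=1/22 [(3 4 3; -3 3 0)], sign=-1
⇒ 4πI² = 63/121
I = (+1)√(63/121/(4π)) = 0.20355073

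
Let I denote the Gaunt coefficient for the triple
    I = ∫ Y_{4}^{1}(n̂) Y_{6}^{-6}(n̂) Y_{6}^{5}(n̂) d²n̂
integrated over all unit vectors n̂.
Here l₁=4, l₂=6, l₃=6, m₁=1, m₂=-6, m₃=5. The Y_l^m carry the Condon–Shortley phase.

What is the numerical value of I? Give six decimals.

Rules hold: Σm=0, L=16 even, 2≤6≤10.
N = 9·13·13 = 1521
Δ = 4!·4!·8!/17! = 1/15315300
Racah Σ t=0..4: t=0:+1/829440 t=1:−1/25920 t=2:+1/9216 t=3:−1/25920 t=4:+1/829440 = 7/207360
⇒ 3j(4 6 6; 0 0 0)² = 28/2431, sgn +1
Racah Σ t=0..0: t=0:+1/5806080 = 1/5806080
⇒ 3j(4 6 6; 1 -6 5)² = 165/6188, sgn -1
4πI² = N·(3j₀)²·(3jₘ)² = 135/289
I = -1·√(0.467128/4π) = -0.19280266

-0.192803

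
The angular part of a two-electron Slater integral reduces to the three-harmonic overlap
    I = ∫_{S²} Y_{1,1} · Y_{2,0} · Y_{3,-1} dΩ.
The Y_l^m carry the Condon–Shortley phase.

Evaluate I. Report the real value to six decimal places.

-0.202301

Rules hold: Σm=0, L=6 even, 1≤3≤3.
N = 3·5·7 = 105
Δ = 0!·2!·4!/7! = 1/105
Racah Σ t=0..0: t=0:+1/4 = 1/4
⇒ 3j(1 2 3; 0 0 0)² = 3/35, sgn -1
Racah Σ t=0..0: t=0:+1/8 = 1/8
⇒ 3j(1 2 3; 1 0 -1)² = 2/35, sgn +1
4πI² = N·(3j₀)²·(3jₘ)² = 18/35
I = -1·√(0.514286/4π) = -0.20230066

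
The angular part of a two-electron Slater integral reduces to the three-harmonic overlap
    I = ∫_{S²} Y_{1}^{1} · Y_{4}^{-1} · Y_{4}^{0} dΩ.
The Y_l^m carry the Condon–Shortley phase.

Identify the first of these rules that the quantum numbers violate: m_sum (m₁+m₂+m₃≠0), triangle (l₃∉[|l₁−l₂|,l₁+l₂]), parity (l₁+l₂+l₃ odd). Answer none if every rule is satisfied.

parity

Σmᵢ = 0  ✓
l₃∈[|l₁−l₂|,l₁+l₂]=[3,5], have l₃=4  ✓
Σlᵢ = 9 ⇒ odd  ✗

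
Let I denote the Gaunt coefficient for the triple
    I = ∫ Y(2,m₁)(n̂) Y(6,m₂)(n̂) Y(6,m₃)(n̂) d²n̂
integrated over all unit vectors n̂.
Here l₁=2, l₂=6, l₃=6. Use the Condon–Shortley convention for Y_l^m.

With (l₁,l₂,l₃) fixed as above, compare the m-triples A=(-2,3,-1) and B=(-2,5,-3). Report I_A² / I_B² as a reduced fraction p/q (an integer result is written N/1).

24/11

l's match ⇒ only the (l;m) 3-j factors differ between A and B.
A: triangle coeff Δ(2,6,6) = 1/90090; Σ_t [2,2]: t=2:+1/120960 = 1/120960; (3j)²=24/1001 [(2 6 6; -2 3 -1)], sign=-1
B: triangle coeff Δ(2,6,6) = 1/90090; Σ_t [2,2]: t=2:+1/1451520 = 1/1451520; (3j)²=1/91 [(2 6 6; -2 5 -3)], sign=-1
I_A²/I_B² = (24/1001)/(1/91) = 24/11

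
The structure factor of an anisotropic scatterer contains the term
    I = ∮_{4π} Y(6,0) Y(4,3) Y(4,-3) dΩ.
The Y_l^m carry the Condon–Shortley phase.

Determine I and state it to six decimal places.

Rules hold: Σm=0, L=14 even, 2≤4≤10.
N = 13·9·9 = 1053
Δ = 6!·6!·2!/15! = 1/1261260
Racah Σ t=2..4: t=2:+1/4608 t=3:−1/1296 t=4:+1/4608 = -7/20736
⇒ 3j(6 4 4; 0 0 0)² = 20/1287, sgn -1
Racah Σ t=5..6: t=5:−1/28800 t=6:+1/518400 = -17/518400
⇒ 3j(6 4 4; 0 3 -3)² = 289/25740, sgn +1
4πI² = N·(3j₀)²·(3jₘ)² = 289/1573
I = -1·√(0.183725/4π) = -0.12091485

-0.120915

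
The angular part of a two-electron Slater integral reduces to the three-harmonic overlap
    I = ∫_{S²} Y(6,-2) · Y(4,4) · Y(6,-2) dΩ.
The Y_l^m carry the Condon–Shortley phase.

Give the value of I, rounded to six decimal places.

0.176698

Checks pass: Σm=0; 16 even; l₃=6∈[2,10].
(2·6+1)(2·4+1)(2·6+1) = 1521
Δ: 4! 8! 4! / 17! → 1/15315300
sum: t=0:+1/829440 t=1:−1/25920 t=2:+1/9216 t=3:−1/25920 t=4:+1/829440 = 7/207360
3j²(6 4 6; 0 0 0) = Δ·Π!·Σ² = 28/2431  (sign +1)
sum: t=4:+1/331776 = 1/331776
3j²(6 4 6; -2 4 -2) = Δ·Π!·Σ² = 490/21879  (sign +1)
combine: 4πI² = 1521·28/2431·490/21879 = 13720/34969
take √, sign +1: I = 0.17669755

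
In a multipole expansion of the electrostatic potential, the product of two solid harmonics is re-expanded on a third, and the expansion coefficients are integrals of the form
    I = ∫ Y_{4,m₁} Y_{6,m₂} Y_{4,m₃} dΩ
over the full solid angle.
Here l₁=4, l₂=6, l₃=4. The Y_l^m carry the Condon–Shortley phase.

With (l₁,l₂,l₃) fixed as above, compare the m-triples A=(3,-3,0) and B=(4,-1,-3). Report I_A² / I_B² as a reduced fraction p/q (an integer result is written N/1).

25/7

Same 4,6,4: normalisation and zero-m 3j drop out of the ratio.
A: Δ: 6! 2! 6! / 15! → 1/1261260; sum: t=0:+1/25920 t=1:−1/11520 = -1/20736; 3j²(4 6 4; 3 -3 0) = Δ·Π!·Σ² = 5/429  (sign -1)
B: Δ: 6! 2! 6! / 15! → 1/1261260; sum: t=0:+1/172800 = 1/172800; 3j²(4 6 4; 4 -1 -3) = Δ·Π!·Σ² = 7/2145  (sign -1)
I_A²/I_B² = (5/429)/(7/2145) = 25/7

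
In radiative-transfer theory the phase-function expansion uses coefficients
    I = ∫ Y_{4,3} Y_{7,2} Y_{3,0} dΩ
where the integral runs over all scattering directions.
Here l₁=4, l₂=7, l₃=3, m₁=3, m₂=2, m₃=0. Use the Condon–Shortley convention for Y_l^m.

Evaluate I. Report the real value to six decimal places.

0.000000

Σmᵢ = 5 ≠ 0, so the φ-integral vanishes; I = 0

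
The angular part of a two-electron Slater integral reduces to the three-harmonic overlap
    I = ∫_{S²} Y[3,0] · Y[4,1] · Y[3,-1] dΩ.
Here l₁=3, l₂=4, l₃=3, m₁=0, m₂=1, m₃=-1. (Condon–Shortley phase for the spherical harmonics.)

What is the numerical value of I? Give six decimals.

m-sum 0 ✓  L=10 even ✓  1≤3≤7 ✓
Π(2lᵢ+1) = 7×9×7 = 441
triangle coeff Δ(3,4,3) = 1/34650
Σ_t [1,3]: t=1:−1/72 t=2:+1/16 t=3:−1/72 = 5/144
(3j)²=2/77 [(3 4 3; 0 0 0)], sign=-1
Σ_t [1,3]: t=1:−1/288 t=2:+1/24 t=3:−1/48 = 5/288
(3j)²=5/462 [(3 4 3; 0 1 -1)], sign=+1
⇒ 4πI² = 15/121
I = (-1)√(15/121/(4π)) = -0.09932258

-0.099323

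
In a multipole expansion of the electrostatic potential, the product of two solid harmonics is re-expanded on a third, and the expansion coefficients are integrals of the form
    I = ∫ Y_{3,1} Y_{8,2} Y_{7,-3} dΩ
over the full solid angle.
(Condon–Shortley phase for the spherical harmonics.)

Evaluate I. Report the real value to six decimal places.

-0.104118

Checks pass: Σm=0; 18 even; l₃=7∈[5,11].
(2·3+1)(2·8+1)(2·7+1) = 1785
Δ: 4! 2! 12! / 19! → 1/5290740
sum: t=1:−1/7257600 t=2:+1/2073600 t=3:−1/7257600 = 1/4838400
3j²(3 8 7; 0 0 0) = Δ·Π!·Σ² = 252/20995  (sign -1)
sum: t=0:+1/348364800 t=1:−1/13063680 t=2:+1/7741440 = 29/522547200
3j²(3 8 7; 1 2 -3) = Δ·Π!·Σ² = 1682/264537  (sign +1)
combine: 4πI² = 1785·252/20995·1682/264537 = 141288/1037153
take √, sign -1: I = -0.10411811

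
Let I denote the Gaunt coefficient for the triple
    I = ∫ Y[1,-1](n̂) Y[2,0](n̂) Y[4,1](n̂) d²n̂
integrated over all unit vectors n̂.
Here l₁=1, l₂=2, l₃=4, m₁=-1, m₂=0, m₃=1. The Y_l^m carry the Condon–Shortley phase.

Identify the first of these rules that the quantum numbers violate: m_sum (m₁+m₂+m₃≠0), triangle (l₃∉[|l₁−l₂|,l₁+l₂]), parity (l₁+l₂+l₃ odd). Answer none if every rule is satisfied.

triangle

Σmᵢ = 0  ✓
l₃∈[|l₁−l₂|,l₁+l₂]=[1,3], have l₃=4  ✗
Σlᵢ = 7 ⇒ odd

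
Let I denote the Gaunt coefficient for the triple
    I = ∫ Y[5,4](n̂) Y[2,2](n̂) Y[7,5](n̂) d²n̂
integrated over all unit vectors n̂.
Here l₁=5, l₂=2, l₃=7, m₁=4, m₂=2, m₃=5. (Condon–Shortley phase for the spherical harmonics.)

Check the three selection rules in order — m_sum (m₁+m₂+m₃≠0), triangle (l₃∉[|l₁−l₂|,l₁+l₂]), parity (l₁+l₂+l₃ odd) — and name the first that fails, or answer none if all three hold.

m_sum

azimuthal sum: 4 + 2 + 5 = 11  ✗
3 ≤ 7 ≤ 7 (triangle on l)
L = 5 + 2 + 7 = 14 (even)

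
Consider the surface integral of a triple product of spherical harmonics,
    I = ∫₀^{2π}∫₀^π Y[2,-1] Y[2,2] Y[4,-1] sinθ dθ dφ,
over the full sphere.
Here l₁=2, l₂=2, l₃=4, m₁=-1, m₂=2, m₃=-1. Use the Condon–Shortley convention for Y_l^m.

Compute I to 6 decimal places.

m-sum 0 ✓  L=8 even ✓  0≤4≤4 ✓
Π(2lᵢ+1) = 5×5×9 = 225
triangle coeff Δ(2,2,4) = 1/630
Σ_t [0,0]: t=0:+1/16 = 1/16
(3j)²=2/35 [(2 2 4; 0 0 0)], sign=+1
Σ_t [0,0]: t=0:+1/144 = 1/144
(3j)²=1/126 [(2 2 4; -1 2 -1)], sign=-1
⇒ 4πI² = 5/49
I = (-1)√(5/49/(4π)) = -0.09011188

-0.090112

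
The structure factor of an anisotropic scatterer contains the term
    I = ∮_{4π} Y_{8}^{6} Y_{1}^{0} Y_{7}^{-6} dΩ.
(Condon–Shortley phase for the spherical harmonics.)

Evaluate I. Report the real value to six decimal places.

0.161907

Rules hold: Σm=0, L=16 even, 7≤7≤9.
N = 17·3·15 = 765
Δ = 2!·14!·0!/17! = 1/2040
Racah Σ t=1..1: t=1:−1/25401600 = -1/25401600
⇒ 3j(8 1 7; 0 0 0)² = 8/255, sgn +1
Racah Σ t=1..1: t=1:−1/6227020800 = -1/6227020800
⇒ 3j(8 1 7; 6 0 -6)² = 7/510, sgn +1
4πI² = N·(3j₀)²·(3jₘ)² = 28/85
I = +1·√(0.329412/4π) = 0.16190663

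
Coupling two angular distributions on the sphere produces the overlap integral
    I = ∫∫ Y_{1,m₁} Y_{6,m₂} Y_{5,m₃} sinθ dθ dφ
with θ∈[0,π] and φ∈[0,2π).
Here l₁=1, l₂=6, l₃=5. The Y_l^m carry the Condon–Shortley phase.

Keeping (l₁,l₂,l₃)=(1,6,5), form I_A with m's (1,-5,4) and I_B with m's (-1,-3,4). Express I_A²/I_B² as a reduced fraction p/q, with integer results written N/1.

Same 1,6,5: normalisation and zero-m 3j drop out of the ratio.
A: Δ: 2! 0! 10! / 13! → 1/858; sum: t=0:+1/725760 = 1/725760; 3j²(1 6 5; 1 -5 4) = Δ·Π!·Σ² = 5/78  (sign -1)
B: Δ: 2! 0! 10! / 13! → 1/858; sum: t=2:+1/725760 = 1/725760; 3j²(1 6 5; -1 -3 4) = Δ·Π!·Σ² = 1/286  (sign -1)
I_A²/I_B² = (5/78)/(1/286) = 55/3

55/3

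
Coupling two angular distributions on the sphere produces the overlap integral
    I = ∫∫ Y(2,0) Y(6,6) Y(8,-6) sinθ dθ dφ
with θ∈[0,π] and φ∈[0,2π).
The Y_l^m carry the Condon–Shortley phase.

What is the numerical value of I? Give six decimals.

Checks pass: Σm=0; 16 even; l₃=8∈[4,8].
(2·2+1)(2·6+1)(2·8+1) = 1105
Δ: 0! 4! 12! / 17! → 1/30940
sum: t=0:+1/2073600 = 1/2073600
3j²(2 6 8; 0 0 0) = Δ·Π!·Σ² = 28/1105  (sign +1)
sum: t=0:+1/1916006400 = 1/1916006400
3j²(2 6 8; 0 6 -6) = Δ·Π!·Σ² = 1/340  (sign +1)
combine: 4πI² = 1105·28/1105·1/340 = 7/85
take √, sign +1: I = 0.08095331

0.080953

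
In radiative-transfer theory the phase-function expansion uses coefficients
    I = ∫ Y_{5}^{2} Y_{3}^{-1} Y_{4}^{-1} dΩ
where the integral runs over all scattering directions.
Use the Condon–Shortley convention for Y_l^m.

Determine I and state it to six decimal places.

m-sum 0 ✓  L=12 even ✓  2≤4≤8 ✓
Π(2lᵢ+1) = 11×7×9 = 693
triangle coeff Δ(5,3,4) = 1/180180
Σ_t [1,3]: t=1:−1/576 t=2:+1/144 t=3:−1/576 = 1/288
(3j)²=20/1001 [(5 3 4; 0 0 0)], sign=+1
Σ_t [0,2]: t=0:+1/1728 t=1:−1/288 t=2:+1/960 = -1/540
(3j)²=128/6435 [(5 3 4; 2 -1 -1)], sign=+1
⇒ 4πI² = 512/1859
I = (+1)√(512/1859/(4π)) = 0.14804384

0.148044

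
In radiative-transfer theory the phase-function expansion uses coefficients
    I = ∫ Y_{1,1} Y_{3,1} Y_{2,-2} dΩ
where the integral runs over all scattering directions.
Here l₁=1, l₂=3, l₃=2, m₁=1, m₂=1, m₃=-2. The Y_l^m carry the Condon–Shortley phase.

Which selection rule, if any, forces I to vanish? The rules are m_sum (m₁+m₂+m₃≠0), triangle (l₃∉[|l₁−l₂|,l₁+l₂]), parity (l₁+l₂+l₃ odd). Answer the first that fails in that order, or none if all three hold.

none

m₁+m₂+m₃ = 1 + 1 − 2 = 0  ✓
triangle: |1−3|=2 ≤ l₃=2 ≤ 1+3=4  ✓
parity: l₁+l₂+l₃ = 6 is even  ✓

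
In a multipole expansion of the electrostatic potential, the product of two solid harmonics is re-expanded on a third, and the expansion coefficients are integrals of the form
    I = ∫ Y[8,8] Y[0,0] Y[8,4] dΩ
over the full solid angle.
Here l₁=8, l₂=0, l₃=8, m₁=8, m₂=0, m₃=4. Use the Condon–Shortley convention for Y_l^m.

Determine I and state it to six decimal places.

m-sum = 8 + 0 + 4 = 12 ≠ 0 ⇒ I = 0

0.000000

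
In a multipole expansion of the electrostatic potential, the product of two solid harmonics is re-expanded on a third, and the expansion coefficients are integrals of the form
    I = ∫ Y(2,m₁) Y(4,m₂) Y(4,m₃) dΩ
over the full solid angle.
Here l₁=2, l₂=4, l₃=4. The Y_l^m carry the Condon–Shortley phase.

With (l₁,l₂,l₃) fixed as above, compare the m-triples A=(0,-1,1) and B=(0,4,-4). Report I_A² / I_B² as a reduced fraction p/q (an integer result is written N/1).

Shared (l₁,l₂,l₃)=(2,4,4): N and (l;000)² cancel in I_A²/I_B².
A: Δ = 2!·2!·6!/11! = 1/13860; Racah Σ t=0..2: t=0:+1/144 t=1:−1/48 t=2:+1/480 = -17/1440; ⇒ 3j(2 4 4; 0 -1 1)² = 289/13860, sgn +1
B: Δ = 2!·2!·6!/11! = 1/13860; Racah Σ t=2..2: t=2:+1/2880 = 1/2880; ⇒ 3j(2 4 4; 0 4 -4)² = 28/495, sgn +1
I_A²/I_B² = (289/13860)/(28/495) = 289/784

289/784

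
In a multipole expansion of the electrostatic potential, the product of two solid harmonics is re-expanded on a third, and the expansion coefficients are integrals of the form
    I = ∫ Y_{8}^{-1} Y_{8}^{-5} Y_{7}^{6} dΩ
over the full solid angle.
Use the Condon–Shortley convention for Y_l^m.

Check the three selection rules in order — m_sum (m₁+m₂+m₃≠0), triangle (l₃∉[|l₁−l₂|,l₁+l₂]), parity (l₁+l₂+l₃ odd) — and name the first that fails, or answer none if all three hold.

m₁+m₂+m₃ = -1 − 5 + 6 = 0  ✓
triangle: |8−8|=0 ≤ l₃=7 ≤ 8+8=16  ✓
parity: l₁+l₂+l₃ = 23 is odd  ✗

parity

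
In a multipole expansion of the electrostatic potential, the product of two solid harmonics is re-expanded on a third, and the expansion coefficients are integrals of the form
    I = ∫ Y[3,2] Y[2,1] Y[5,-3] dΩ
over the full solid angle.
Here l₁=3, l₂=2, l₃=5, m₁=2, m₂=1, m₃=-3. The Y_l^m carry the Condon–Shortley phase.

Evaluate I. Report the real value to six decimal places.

-0.253584

m-sum 0 ✓  L=10 even ✓  1≤5≤5 ✓
Π(2lᵢ+1) = 7×5×11 = 385
triangle coeff Δ(3,2,5) = 1/2310
Σ_t [0,0]: t=0:+1/144 = 1/144
(3j)²=10/231 [(3 2 5; 0 0 0)], sign=-1
Σ_t [0,0]: t=0:+1/720 = 1/720
(3j)²=8/165 [(3 2 5; 2 1 -3)], sign=+1
⇒ 4πI² = 80/99
I = (-1)√(80/99/(4π)) = -0.25358436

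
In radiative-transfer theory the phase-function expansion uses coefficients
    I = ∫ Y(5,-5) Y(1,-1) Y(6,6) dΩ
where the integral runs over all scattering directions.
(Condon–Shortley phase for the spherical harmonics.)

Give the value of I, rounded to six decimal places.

Checks pass: Σm=0; 12 even; l₃=6∈[4,6].
(2·5+1)(2·1+1)(2·6+1) = 429
Δ: 0! 10! 2! / 13! → 1/858
sum: t=0:+1/14400 = 1/14400
3j²(5 1 6; 0 0 0) = Δ·Π!·Σ² = 6/143  (sign +1)
sum: t=0:+1/7257600 = 1/7257600
3j²(5 1 6; -5 -1 6) = Δ·Π!·Σ² = 1/13  (sign +1)
combine: 4πI² = 429·6/143·1/13 = 18/13
take √, sign +1: I = 0.33194004

0.331940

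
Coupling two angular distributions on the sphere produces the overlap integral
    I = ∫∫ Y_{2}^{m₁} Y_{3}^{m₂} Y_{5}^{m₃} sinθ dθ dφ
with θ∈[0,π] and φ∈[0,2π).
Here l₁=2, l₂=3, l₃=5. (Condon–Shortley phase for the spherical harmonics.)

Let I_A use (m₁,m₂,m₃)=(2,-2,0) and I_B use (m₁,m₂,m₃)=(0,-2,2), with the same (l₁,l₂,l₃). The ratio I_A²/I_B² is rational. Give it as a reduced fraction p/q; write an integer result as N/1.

l's match ⇒ only the (l;m) 3-j factors differ between A and B.
A: triangle coeff Δ(2,3,5) = 1/2310; Σ_t [0,0]: t=0:+1/2880 = 1/2880; (3j)²=1/462 [(2 3 5; 2 -2 0)], sign=-1
B: triangle coeff Δ(2,3,5) = 1/2310; Σ_t [0,0]: t=0:+1/480 = 1/480; (3j)²=3/110 [(2 3 5; 0 -2 2)], sign=-1
I_A²/I_B² = (1/462)/(3/110) = 5/63

5/63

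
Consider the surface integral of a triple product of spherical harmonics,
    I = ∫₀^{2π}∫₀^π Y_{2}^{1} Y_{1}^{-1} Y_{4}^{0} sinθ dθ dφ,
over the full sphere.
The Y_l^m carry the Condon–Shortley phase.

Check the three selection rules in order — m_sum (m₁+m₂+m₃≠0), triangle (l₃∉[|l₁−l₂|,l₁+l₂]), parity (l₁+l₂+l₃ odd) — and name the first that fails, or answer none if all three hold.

triangle

m₁+m₂+m₃ = 1 − 1 + 0 = 0  ✓
triangle: |2−1|=1 ≤ l₃=4 ≤ 2+1=3  ✗
parity: l₁+l₂+l₃ = 7 is odd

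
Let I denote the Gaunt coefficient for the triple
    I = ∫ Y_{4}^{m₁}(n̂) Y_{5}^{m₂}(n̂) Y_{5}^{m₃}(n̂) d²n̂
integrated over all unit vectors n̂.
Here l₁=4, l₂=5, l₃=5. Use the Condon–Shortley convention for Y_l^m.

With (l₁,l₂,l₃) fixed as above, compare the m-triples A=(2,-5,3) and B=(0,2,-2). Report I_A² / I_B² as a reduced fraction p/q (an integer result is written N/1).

Shared (l₁,l₂,l₃)=(4,5,5): N and (l;000)² cancel in I_A²/I_B².
A: Δ = 4!·4!·6!/15! = 1/3153150; Racah Σ t=0..0: t=0:+1/69120 = 1/69120; ⇒ 3j(4 5 5; 2 -5 3)² = 4/143, sgn +1
B: Δ = 4!·4!·6!/15! = 1/3153150; Racah Σ t=1..4: t=1:−1/25920 t=2:+1/1920 t=3:−1/1728 t=4:+1/20736 = -1/20736; ⇒ 3j(4 5 5; 0 2 -2)² = 1/2574, sgn +1
I_A²/I_B² = (4/143)/(1/2574) = 72/1

72/1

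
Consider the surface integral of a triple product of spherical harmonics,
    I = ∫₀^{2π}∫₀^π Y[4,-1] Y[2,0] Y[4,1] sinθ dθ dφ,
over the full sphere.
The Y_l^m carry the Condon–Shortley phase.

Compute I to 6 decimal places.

-0.139264

Rules hold: Σm=0, L=10 even, 2≤4≤6.
N = 9·5·9 = 405
Δ = 2!·6!·2!/11! = 1/13860
Racah Σ t=0..2: t=0:+1/192 t=1:−1/36 t=2:+1/192 = -5/288
⇒ 3j(4 2 4; 0 0 0)² = 20/693, sgn -1
Racah Σ t=0..2: t=0:+1/480 t=1:−1/48 t=2:+1/144 = -17/1440
⇒ 3j(4 2 4; -1 0 1)² = 289/13860, sgn +1
4πI² = N·(3j₀)²·(3jₘ)² = 1445/5929
I = -1·√(0.243717/4π) = -0.13926381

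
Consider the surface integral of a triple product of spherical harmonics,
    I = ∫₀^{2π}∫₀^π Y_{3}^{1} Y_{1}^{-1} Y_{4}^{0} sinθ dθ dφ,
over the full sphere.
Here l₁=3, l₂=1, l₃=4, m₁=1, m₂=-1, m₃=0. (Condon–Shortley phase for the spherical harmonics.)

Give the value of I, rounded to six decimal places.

Checks pass: Σm=0; 8 even; l₃=4∈[2,4].
(2·3+1)(2·1+1)(2·4+1) = 189
Δ: 0! 6! 2! / 9! → 1/252
sum: t=0:+1/36 = 1/36
3j²(3 1 4; 0 0 0) = Δ·Π!·Σ² = 4/63  (sign +1)
sum: t=0:+1/96 = 1/96
3j²(3 1 4; 1 -1 0) = Δ·Π!·Σ² = 1/42  (sign +1)
combine: 4πI² = 189·4/63·1/42 = 2/7
take √, sign +1: I = 0.15078601

0.150786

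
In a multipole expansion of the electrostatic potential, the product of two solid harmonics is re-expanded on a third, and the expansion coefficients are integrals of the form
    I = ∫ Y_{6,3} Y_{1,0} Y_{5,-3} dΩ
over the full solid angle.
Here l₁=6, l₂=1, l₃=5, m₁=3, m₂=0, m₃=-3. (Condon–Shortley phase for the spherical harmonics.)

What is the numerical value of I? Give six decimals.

-0.212310

Checks pass: Σm=0; 12 even; l₃=5∈[5,7].
(2·6+1)(2·1+1)(2·5+1) = 429
Δ: 2! 10! 0! / 13! → 1/858
sum: t=1:−1/14400 = -1/14400
3j²(6 1 5; 0 0 0) = Δ·Π!·Σ² = 6/143  (sign +1)
sum: t=1:−1/80640 = -1/80640
3j²(6 1 5; 3 0 -3) = Δ·Π!·Σ² = 9/286  (sign -1)
combine: 4πI² = 429·6/143·9/286 = 81/143
take √, sign -1: I = -0.21230956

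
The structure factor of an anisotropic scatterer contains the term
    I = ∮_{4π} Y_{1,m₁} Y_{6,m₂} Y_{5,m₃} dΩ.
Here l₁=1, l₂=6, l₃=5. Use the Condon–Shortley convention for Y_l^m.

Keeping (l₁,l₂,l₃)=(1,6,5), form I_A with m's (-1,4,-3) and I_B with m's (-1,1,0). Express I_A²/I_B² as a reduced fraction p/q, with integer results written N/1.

l's match ⇒ only the (l;m) 3-j factors differ between A and B.
A: triangle coeff Δ(1,6,5) = 1/858; Σ_t [2,2]: t=2:+1/161280 = 1/161280; (3j)²=15/286 [(1 6 5; -1 4 -3)], sign=+1
B: triangle coeff Δ(1,6,5) = 1/858; Σ_t [2,2]: t=2:+1/28800 = 1/28800; (3j)²=7/286 [(1 6 5; -1 1 0)], sign=-1
I_A²/I_B² = (15/286)/(7/286) = 15/7

15/7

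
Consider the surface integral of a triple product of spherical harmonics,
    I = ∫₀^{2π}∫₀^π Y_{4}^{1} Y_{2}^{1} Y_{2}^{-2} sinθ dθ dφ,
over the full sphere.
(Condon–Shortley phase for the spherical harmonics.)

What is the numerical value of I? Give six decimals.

-0.090112

Rules hold: Σm=0, L=8 even, 2≤2≤6.
N = 9·5·5 = 225
Δ = 4!·4!·0!/9! = 1/630
Racah Σ t=2..2: t=2:+1/16 = 1/16
⇒ 3j(4 2 2; 0 0 0)² = 2/35, sgn +1
Racah Σ t=3..3: t=3:−1/144 = -1/144
⇒ 3j(4 2 2; 1 1 -2)² = 1/126, sgn -1
4πI² = N·(3j₀)²·(3jₘ)² = 5/49
I = -1·√(0.102041/4π) = -0.09011188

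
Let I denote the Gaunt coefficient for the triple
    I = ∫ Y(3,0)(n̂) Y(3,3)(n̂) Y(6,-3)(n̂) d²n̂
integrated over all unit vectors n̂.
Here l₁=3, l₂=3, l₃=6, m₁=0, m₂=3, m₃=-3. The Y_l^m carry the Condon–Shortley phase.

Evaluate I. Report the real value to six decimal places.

Rules hold: Σm=0, L=12 even, 0≤6≤6.
N = 7·7·13 = 637
Δ = 0!·6!·6!/13! = 1/12012
Racah Σ t=0..0: t=0:+1/1296 = 1/1296
⇒ 3j(3 3 6; 0 0 0)² = 100/3003, sgn +1
Racah Σ t=0..0: t=0:+1/25920 = 1/25920
⇒ 3j(3 3 6; 0 3 -3)² = 1/143, sgn -1
4πI² = N·(3j₀)²·(3jₘ)² = 700/4719
I = -1·√(0.148337/4π) = -0.10864734

-0.108647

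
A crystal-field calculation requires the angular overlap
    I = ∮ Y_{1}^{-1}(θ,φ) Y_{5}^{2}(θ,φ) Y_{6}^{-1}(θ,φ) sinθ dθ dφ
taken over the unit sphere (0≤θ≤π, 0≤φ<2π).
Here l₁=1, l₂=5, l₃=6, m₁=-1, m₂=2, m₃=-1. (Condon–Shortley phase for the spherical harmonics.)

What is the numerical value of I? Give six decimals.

-0.129207

Rules hold: Σm=0, L=12 even, 4≤6≤6.
N = 3·11·13 = 429
Δ = 0!·2!·10!/13! = 1/858
Racah Σ t=0..0: t=0:+1/14400 = 1/14400
⇒ 3j(1 5 6; 0 0 0)² = 6/143, sgn +1
Racah Σ t=0..0: t=0:+1/60480 = 1/60480
⇒ 3j(1 5 6; -1 2 -1)² = 5/429, sgn -1
4πI² = N·(3j₀)²·(3jₘ)² = 30/143
I = -1·√(0.20979/4π) = -0.12920749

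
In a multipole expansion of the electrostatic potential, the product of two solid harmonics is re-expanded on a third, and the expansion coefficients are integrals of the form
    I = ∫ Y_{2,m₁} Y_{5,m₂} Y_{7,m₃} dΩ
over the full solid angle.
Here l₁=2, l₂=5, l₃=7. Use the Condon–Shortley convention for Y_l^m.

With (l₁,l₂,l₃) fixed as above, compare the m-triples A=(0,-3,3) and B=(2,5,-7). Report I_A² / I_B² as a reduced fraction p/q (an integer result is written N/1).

l's match ⇒ only the (l;m) 3-j factors differ between A and B.
A: triangle coeff Δ(2,5,7) = 1/15015; Σ_t [0,0]: t=0:+1/322560 = 1/322560; (3j)²=18/1001 [(2 5 7; 0 -3 3)], sign=+1
B: triangle coeff Δ(2,5,7) = 1/15015; Σ_t [0,0]: t=0:+1/87091200 = 1/87091200; (3j)²=1/15 [(2 5 7; 2 5 -7)], sign=+1
I_A²/I_B² = (18/1001)/(1/15) = 270/1001

270/1001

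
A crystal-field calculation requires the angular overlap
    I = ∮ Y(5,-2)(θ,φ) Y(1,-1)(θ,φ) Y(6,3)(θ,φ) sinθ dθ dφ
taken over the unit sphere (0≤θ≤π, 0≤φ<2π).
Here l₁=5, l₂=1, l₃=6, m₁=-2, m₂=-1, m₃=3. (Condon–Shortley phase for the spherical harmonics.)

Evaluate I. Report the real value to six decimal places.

-0.245154

m-sum 0 ✓  L=12 even ✓  4≤6≤6 ✓
Π(2lᵢ+1) = 11×3×13 = 429
triangle coeff Δ(5,1,6) = 1/858
Σ_t [0,0]: t=0:+1/14400 = 1/14400
(3j)²=6/143 [(5 1 6; 0 0 0)], sign=+1
Σ_t [0,0]: t=0:+1/60480 = 1/60480
(3j)²=6/143 [(5 1 6; -2 -1 3)], sign=-1
⇒ 4πI² = 108/143
I = (-1)√(108/143/(4π)) = -0.24515397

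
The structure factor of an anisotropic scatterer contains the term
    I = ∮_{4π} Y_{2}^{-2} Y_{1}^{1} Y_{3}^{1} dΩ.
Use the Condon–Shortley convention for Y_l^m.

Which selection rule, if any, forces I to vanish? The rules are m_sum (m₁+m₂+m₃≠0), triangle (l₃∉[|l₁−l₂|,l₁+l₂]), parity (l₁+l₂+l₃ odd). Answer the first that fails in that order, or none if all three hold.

m₁+m₂+m₃ = -2 + 1 + 1 = 0  ✓
triangle: |2−1|=1 ≤ l₃=3 ≤ 2+1=3  ✓
parity: l₁+l₂+l₃ = 6 is even  ✓

none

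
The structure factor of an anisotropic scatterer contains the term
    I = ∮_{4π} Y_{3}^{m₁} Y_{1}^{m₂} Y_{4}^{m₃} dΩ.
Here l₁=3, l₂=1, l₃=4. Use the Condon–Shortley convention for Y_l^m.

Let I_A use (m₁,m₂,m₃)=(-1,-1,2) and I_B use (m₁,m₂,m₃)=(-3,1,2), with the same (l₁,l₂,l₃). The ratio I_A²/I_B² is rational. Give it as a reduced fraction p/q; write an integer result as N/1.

15/1

Same 3,1,4: normalisation and zero-m 3j drop out of the ratio.
A: Δ: 0! 6! 2! / 9! → 1/252; sum: t=0:+1/96 = 1/96; 3j²(3 1 4; -1 -1 2) = Δ·Π!·Σ² = 5/84  (sign +1)
B: Δ: 0! 6! 2! / 9! → 1/252; sum: t=0:+1/1440 = 1/1440; 3j²(3 1 4; -3 1 2) = Δ·Π!·Σ² = 1/252  (sign +1)
I_A²/I_B² = (5/84)/(1/252) = 15/1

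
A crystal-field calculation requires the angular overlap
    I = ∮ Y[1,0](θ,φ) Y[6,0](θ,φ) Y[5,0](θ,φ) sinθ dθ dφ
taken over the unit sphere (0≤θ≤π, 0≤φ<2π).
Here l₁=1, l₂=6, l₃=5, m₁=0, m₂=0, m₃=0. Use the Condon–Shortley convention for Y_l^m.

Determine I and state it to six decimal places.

0.245154

Checks pass: Σm=0; 12 even; l₃=5∈[5,7].
(2·1+1)(2·6+1)(2·5+1) = 429
Δ: 2! 0! 10! / 13! → 1/858
sum: t=1:−1/14400 = -1/14400
3j²(1 6 5; 0 0 0) = Δ·Π!·Σ² = 6/143  (sign +1)
(m-triple is (0,0,0) — same symbol as above.)
combine: 4πI² = 429·6/143·6/143 = 108/143
take √, sign +1: I = 0.24515397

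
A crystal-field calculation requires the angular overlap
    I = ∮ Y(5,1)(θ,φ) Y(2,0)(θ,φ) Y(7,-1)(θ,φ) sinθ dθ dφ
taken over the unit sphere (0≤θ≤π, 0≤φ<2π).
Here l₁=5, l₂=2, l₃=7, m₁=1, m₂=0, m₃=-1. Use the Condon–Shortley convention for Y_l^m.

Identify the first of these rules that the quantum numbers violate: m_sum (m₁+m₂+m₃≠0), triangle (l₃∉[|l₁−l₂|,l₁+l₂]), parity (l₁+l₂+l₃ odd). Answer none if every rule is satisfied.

none

Σmᵢ = 0  ✓
l₃∈[|l₁−l₂|,l₁+l₂]=[3,7], have l₃=7  ✓
Σlᵢ = 14 ⇒ even  ✓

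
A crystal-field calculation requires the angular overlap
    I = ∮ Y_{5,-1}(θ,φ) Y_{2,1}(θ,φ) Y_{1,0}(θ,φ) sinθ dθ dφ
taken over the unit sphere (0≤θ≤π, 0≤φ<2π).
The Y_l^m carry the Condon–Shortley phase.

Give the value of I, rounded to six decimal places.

0.000000

triangle: need 3≤l₃≤7, have 1; I=0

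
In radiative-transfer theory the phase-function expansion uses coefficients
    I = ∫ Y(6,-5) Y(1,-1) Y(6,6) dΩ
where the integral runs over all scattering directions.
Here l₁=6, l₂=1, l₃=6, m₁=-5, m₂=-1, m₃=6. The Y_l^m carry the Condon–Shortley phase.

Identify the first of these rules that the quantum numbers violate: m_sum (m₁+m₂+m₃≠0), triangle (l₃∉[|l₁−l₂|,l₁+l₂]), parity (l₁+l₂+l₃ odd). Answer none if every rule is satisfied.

parity

azimuthal sum: -5 − 1 + 6 = 0  ✓
5 ≤ 6 ≤ 7 (triangle on l)  ✓
L = 6 + 1 + 6 = 13 (odd)  ✗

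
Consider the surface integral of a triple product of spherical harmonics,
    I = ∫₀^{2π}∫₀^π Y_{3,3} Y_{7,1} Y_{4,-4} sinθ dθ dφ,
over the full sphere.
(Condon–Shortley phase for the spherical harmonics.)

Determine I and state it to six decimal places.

-0.006738

Checks pass: Σm=0; 14 even; l₃=4∈[4,10].
(2·3+1)(2·7+1)(2·4+1) = 945
Δ: 6! 0! 8! / 15! → 1/45045
sum: t=3:−1/20736 = -1/20736
3j²(3 7 4; 0 0 0) = Δ·Π!·Σ² = 35/1287  (sign -1)
sum: t=0:+1/29030400 = 1/29030400
3j²(3 7 4; 3 1 -4) = Δ·Π!·Σ² = 1/45045  (sign +1)
combine: 4πI² = 945·35/1287·1/45045 = 35/61347
take √, sign -1: I = -0.00673802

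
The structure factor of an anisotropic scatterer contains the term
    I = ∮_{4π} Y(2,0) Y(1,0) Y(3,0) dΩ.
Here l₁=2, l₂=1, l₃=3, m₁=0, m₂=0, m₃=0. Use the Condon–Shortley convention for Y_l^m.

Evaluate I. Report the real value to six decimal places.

0.247767

m-sum 0 ✓  L=6 even ✓  1≤3≤3 ✓
Π(2lᵢ+1) = 5×3×7 = 105
triangle coeff Δ(2,1,3) = 1/105
Σ_t [0,0]: t=0:+1/4 = 1/4
(3j)²=3/35 [(2 1 3; 0 0 0)], sign=-1
(m-triple is (0,0,0) — same symbol as above.)
⇒ 4πI² = 27/35
I = (+1)√(27/35/(4π)) = 0.24776670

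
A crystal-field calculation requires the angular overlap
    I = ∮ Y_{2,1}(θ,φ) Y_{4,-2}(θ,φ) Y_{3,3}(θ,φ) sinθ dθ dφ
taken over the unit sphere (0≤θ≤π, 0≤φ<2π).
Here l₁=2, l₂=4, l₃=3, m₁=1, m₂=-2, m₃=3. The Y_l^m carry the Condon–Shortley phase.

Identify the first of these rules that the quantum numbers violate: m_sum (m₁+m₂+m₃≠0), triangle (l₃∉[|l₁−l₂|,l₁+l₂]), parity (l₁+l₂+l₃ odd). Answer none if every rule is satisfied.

m_sum

m₁+m₂+m₃ = 1 − 2 + 3 = 2  ✗
triangle: |2−4|=2 ≤ l₃=3 ≤ 2+4=6
parity: l₁+l₂+l₃ = 9 is odd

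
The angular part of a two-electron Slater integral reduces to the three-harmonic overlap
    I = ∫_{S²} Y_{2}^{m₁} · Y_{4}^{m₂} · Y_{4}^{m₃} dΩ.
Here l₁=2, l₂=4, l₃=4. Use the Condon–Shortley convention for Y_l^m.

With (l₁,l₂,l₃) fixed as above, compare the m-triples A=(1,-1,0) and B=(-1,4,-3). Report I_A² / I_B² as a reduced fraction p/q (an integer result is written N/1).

5/98

Shared (l₁,l₂,l₃)=(2,4,4): N and (l;000)² cancel in I_A²/I_B².
A: Δ = 2!·2!·6!/11! = 1/13860; Racah Σ t=0..1: t=0:+1/72 t=1:−1/96 = 1/288; ⇒ 3j(2 4 4; 1 -1 0)² = 1/462, sgn +1
B: Δ = 2!·2!·6!/11! = 1/13860; Racah Σ t=2..2: t=2:+1/1440 = 1/1440; ⇒ 3j(2 4 4; -1 4 -3)² = 7/165, sgn -1
I_A²/I_B² = (1/462)/(7/165) = 5/98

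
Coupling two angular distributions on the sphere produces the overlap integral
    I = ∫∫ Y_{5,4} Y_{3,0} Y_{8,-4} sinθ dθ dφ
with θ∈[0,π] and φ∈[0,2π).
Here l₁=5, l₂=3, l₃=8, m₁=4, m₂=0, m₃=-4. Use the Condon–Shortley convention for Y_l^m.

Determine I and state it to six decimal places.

Rules hold: Σm=0, L=16 even, 2≤8≤8.
N = 11·7·17 = 1309
Δ = 0!·10!·6!/17! = 1/136136
Racah Σ t=0..0: t=0:+1/518400 = 1/518400
⇒ 3j(5 3 8; 0 0 0)² = 56/2431, sgn +1
Racah Σ t=0..0: t=0:+1/13063680 = 1/13063680
⇒ 3j(5 3 8; 4 0 -4)² = 10/1547, sgn +1
4πI² = N·(3j₀)²·(3jₘ)² = 560/2873
I = +1·√(0.194918/4π) = 0.12454356

0.124544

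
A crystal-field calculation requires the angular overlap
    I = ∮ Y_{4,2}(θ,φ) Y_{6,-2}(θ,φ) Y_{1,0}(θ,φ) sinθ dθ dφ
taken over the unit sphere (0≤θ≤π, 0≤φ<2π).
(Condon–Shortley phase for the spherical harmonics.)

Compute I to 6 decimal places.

|4−6|≤1≤4+6 violated ⇒ I = 0

0.000000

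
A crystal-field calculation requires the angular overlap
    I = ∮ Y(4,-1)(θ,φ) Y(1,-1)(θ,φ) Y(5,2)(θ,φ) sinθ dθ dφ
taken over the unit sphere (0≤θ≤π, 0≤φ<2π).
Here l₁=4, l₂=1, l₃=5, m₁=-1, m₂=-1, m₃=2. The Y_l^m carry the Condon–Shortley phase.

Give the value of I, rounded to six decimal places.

0.225034

Rules hold: Σm=0, L=10 even, 3≤5≤5.
N = 9·3·11 = 297
Δ = 0!·8!·2!/11! = 1/495
Racah Σ t=0..0: t=0:+1/576 = 1/576
⇒ 3j(4 1 5; 0 0 0)² = 5/99, sgn -1
Racah Σ t=0..0: t=0:+1/1440 = 1/1440
⇒ 3j(4 1 5; -1 -1 2)² = 7/165, sgn -1
4πI² = N·(3j₀)²·(3jₘ)² = 7/11
I = +1·√(0.636364/4π) = 0.22503380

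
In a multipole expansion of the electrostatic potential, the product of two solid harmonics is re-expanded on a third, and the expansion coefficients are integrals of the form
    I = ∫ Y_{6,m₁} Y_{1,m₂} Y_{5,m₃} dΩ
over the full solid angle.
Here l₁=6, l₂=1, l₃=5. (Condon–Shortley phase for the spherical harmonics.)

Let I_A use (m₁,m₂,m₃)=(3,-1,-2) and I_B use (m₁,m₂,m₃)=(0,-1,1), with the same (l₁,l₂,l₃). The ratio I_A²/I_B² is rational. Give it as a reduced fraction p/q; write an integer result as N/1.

12/5

Same 6,1,5: normalisation and zero-m 3j drop out of the ratio.
A: Δ: 2! 10! 0! / 13! → 1/858; sum: t=0:+1/60480 = 1/60480; 3j²(6 1 5; 3 -1 -2) = Δ·Π!·Σ² = 6/143  (sign -1)
B: Δ: 2! 10! 0! / 13! → 1/858; sum: t=0:+1/34560 = 1/34560; 3j²(6 1 5; 0 -1 1) = Δ·Π!·Σ² = 5/286  (sign +1)
I_A²/I_B² = (6/143)/(5/286) = 12/5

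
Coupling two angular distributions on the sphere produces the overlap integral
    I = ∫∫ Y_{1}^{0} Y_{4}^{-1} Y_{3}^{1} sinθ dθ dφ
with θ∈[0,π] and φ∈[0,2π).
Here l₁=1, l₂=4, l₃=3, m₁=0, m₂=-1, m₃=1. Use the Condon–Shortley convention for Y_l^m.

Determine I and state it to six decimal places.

Rules hold: Σm=0, L=8 even, 3≤3≤5.
N = 3·9·7 = 189
Δ = 2!·0!·6!/9! = 1/252
Racah Σ t=1..1: t=1:−1/36 = -1/36
⇒ 3j(1 4 3; 0 0 0)² = 4/63, sgn +1
Racah Σ t=1..1: t=1:−1/48 = -1/48
⇒ 3j(1 4 3; 0 -1 1)² = 5/84, sgn -1
4πI² = N·(3j₀)²·(3jₘ)² = 5/7
I = -1·√(0.714286/4π) = -0.23841361

-0.238414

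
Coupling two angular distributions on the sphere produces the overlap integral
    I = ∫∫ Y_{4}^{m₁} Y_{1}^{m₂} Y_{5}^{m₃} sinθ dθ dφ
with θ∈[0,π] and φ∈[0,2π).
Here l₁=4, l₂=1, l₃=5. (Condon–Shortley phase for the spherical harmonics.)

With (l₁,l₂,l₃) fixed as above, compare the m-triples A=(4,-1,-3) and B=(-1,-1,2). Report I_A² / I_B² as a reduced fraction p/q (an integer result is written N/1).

1/21

Same 4,1,5: normalisation and zero-m 3j drop out of the ratio.
A: Δ: 0! 8! 2! / 11! → 1/495; sum: t=0:+1/80640 = 1/80640; 3j²(4 1 5; 4 -1 -3) = Δ·Π!·Σ² = 1/495  (sign +1)
B: Δ: 0! 8! 2! / 11! → 1/495; sum: t=0:+1/1440 = 1/1440; 3j²(4 1 5; -1 -1 2) = Δ·Π!·Σ² = 7/165  (sign -1)
I_A²/I_B² = (1/495)/(7/165) = 1/21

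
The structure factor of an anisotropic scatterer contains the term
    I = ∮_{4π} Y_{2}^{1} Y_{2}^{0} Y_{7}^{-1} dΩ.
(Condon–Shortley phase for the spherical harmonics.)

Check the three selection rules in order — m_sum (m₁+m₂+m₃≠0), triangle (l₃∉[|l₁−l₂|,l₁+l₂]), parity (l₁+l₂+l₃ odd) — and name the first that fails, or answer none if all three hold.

triangle

m₁+m₂+m₃ = 1 + 0 − 1 = 0  ✓
triangle: |2−2|=0 ≤ l₃=7 ≤ 2+2=4  ✗
parity: l₁+l₂+l₃ = 11 is odd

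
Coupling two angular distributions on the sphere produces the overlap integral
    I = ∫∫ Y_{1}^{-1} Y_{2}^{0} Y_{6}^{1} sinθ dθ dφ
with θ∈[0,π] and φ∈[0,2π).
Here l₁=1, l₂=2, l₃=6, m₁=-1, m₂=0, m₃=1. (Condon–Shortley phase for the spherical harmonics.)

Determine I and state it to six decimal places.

|1−2|≤6≤1+2 violated ⇒ I = 0

0.000000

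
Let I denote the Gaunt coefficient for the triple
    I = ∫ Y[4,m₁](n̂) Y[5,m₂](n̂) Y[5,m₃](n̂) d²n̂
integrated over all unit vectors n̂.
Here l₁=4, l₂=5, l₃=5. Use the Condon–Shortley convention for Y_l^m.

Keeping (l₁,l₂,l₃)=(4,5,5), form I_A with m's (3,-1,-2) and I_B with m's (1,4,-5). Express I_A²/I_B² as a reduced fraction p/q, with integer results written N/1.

Same 4,5,5: normalisation and zero-m 3j drop out of the ratio.
A: Δ: 4! 4! 6! / 15! → 1/3153150; sum: t=0:+1/6912 t=1:−1/5184 = -1/20736; 3j²(4 5 5; 3 -1 -2) = Δ·Π!·Σ² = 5/2574  (sign +1)
B: Δ: 4! 4! 6! / 15! → 1/3153150; sum: t=3:−1/103680 = -1/103680; 3j²(4 5 5; 1 4 -5) = Δ·Π!·Σ² = 4/143  (sign -1)
I_A²/I_B² = (5/2574)/(4/143) = 5/72

5/72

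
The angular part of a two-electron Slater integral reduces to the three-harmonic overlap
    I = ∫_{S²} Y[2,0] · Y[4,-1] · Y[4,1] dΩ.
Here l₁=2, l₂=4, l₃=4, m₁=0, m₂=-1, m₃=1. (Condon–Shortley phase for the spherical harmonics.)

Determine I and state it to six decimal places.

-0.139264

Rules hold: Σm=0, L=10 even, 2≤4≤6.
N = 5·9·9 = 405
Δ = 2!·2!·6!/11! = 1/13860
Racah Σ t=0..2: t=0:+1/192 t=1:−1/36 t=2:+1/192 = -5/288
⇒ 3j(2 4 4; 0 0 0)² = 20/693, sgn -1
Racah Σ t=0..2: t=0:+1/144 t=1:−1/48 t=2:+1/480 = -17/1440
⇒ 3j(2 4 4; 0 -1 1)² = 289/13860, sgn +1
4πI² = N·(3j₀)²·(3jₘ)² = 1445/5929
I = -1·√(0.243717/4π) = -0.13926381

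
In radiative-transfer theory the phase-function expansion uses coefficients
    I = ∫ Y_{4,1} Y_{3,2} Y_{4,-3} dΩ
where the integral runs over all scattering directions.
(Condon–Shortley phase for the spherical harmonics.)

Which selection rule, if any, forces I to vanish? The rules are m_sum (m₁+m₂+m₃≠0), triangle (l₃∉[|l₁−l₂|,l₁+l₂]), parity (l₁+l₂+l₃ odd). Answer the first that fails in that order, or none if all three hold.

m₁+m₂+m₃ = 1 + 2 − 3 = 0  ✓
triangle: |4−3|=1 ≤ l₃=4 ≤ 4+3=7  ✓
parity: l₁+l₂+l₃ = 11 is odd  ✗

parity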